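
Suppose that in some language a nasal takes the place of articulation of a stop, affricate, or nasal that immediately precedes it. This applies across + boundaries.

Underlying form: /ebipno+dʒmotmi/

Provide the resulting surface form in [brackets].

[ebipmo+dʒɲotni]

/n/ after /p/ (labial) → [m]
/m/ after /dʒ/ (palatal) → [ɲ]
/m/ after /t/ (alveolar) → [n]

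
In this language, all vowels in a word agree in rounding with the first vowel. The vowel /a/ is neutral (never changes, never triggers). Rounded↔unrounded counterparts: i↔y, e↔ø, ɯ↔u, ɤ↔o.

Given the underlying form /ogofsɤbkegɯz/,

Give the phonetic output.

/ɤ/ harmonizes with /o/ ([+round]) → [o]
/e/ harmonizes with /o/ ([+round]) → [ø]
/ɯ/ harmonizes with /o/ ([+round]) → [u]

[ogofsobkøguz]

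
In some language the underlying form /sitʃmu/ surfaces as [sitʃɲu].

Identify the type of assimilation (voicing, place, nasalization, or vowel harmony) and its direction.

/m/→[ɲ].
Each target copies a feature from the preceding segment, so the direction is progressive.

place assimilation, progressive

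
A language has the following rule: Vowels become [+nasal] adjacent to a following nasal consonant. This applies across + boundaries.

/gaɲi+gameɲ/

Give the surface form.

[gãɲi+gãmẽɲ]

/a/ before nasal /ɲ/ → [ã]
/a/ before nasal /m/ → [ã]
/e/ before nasal /ɲ/ → [ẽ]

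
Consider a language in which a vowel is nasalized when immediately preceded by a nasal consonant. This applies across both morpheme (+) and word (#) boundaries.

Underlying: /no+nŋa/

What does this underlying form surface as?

[nõ+nŋã]

/o/ after nasal /n/ → [õ]
/a/ after nasal /ŋ/ → [ã]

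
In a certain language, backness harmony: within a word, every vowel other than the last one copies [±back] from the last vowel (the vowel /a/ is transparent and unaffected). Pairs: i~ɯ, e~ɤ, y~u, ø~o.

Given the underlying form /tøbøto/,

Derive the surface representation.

/ø/ harmonizes with /o/ ([+back]) → [o]
/ø/ harmonizes with /o/ ([+back]) → [o]

[toboto]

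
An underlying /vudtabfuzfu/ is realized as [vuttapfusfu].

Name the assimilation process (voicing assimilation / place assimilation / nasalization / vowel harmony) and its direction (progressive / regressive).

/d/→[t] /b/→[p] /z/→[s].
Each target copies a feature from the following segment, so the direction is regressive.

voicing assimilation, regressive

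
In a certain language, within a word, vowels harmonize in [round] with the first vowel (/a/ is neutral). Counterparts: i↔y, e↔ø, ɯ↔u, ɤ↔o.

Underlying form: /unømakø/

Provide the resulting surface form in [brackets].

no segment meets the rule's conditions; no change.

[unømakø]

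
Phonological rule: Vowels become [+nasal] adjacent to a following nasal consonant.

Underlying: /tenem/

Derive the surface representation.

/e/ before nasal /n/ → [ẽ]
/e/ before nasal /m/ → [ẽ]

[tẽnẽm]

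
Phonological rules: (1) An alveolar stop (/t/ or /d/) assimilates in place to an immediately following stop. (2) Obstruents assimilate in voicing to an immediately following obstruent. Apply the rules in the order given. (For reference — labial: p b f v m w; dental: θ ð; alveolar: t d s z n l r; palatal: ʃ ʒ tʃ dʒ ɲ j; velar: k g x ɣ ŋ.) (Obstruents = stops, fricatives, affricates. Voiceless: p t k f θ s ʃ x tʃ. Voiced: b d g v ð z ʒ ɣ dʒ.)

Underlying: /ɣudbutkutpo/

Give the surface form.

Rule 1: /d/ before /b/ (labial) → [b]
Rule 1: /t/ before /k/ (velar) → [k]
Rule 1: /t/ before /p/ (labial) → [p]
After rule 1: ɣubbukkuppo
Rule 2: no segment meets the rule's conditions; no change.

[ɣubbukkuppo]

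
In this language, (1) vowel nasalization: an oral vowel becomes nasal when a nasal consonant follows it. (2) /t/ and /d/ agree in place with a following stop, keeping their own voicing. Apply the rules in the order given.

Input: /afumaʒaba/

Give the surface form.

Rule 1: /u/ before nasal /m/ → [ũ]
After rule 1: afũmaʒaba
Rule 2: no segment meets the rule's conditions; no change.

[afũmaʒaba]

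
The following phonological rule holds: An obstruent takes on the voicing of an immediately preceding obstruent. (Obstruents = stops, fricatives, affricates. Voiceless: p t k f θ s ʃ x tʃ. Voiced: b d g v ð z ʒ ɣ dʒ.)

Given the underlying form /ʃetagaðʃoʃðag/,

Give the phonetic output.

/ʃ/ after /ð/ (voiced) → [ʒ]
/ð/ after /ʃ/ (voiceless) → [θ]

[ʃetagaðʒoʃθag]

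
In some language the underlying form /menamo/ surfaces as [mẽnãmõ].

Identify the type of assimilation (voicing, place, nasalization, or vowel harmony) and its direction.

nasalization, progressive

/e/→[ẽ] /a/→[ã] /o/→[õ].
Each target copies a feature from the preceding segment, so the direction is progressive.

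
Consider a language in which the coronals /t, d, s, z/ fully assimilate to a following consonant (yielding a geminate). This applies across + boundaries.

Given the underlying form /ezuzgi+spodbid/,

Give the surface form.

[ezuggi+ppobbid]

/z/ before /g/ → [g] (total assimilation)
/s/ before /p/ → [p] (total assimilation)
/d/ before /b/ → [b] (total assimilation)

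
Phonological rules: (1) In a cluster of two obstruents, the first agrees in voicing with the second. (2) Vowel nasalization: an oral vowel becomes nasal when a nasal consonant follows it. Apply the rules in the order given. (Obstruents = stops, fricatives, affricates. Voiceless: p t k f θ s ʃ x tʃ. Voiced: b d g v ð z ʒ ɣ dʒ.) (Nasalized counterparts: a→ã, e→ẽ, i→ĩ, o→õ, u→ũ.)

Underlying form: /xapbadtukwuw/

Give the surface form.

Rule 1: /p/ before /b/ (voiced) → [b]
Rule 1: /d/ before /t/ (voiceless) → [t]
After rule 1: xabbattukwuw
Rule 2: no segment meets the rule's conditions; no change.

[xabbattukwuw]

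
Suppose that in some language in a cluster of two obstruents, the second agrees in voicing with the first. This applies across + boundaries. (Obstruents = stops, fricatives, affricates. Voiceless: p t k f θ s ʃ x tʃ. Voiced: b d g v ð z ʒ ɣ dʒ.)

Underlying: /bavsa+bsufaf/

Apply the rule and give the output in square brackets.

/s/ after /v/ (voiced) → [z]
/s/ after /b/ (voiced) → [z]

[bavza+bzufaf]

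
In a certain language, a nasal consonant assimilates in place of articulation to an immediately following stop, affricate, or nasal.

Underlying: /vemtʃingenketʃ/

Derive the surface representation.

/m/ before /tʃ/ (palatal) → [ɲ]
/n/ before /g/ (velar) → [ŋ]
/n/ before /k/ (velar) → [ŋ]

[veɲtʃiŋgeŋketʃ]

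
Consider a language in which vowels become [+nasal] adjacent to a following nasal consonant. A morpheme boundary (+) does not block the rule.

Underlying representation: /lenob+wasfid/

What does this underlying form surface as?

[lẽnob+wasfid]

/e/ before nasal /n/ → [ẽ]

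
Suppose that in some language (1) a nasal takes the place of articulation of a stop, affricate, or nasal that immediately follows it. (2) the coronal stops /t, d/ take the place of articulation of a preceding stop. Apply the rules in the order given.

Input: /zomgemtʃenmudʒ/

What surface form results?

[zoŋgeɲtʃemmudʒ]

Rule 1: /m/ before /g/ (velar) → [ŋ]
Rule 1: /m/ before /tʃ/ (palatal) → [ɲ]
Rule 1: /n/ before /m/ (labial) → [m]
After rule 1: zoŋgeɲtʃemmudʒ
Rule 2: no segment meets the rule's conditions; no change.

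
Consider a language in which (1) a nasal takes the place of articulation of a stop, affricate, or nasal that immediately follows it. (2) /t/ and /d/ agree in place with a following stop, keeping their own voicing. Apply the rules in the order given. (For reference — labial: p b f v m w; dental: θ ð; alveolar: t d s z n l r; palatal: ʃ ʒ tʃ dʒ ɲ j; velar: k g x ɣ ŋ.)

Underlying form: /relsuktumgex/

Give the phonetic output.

[relsuktuŋgex]

Rule 1: /m/ before /g/ (velar) → [ŋ]
After rule 1: relsuktuŋgex
Rule 2: no segment meets the rule's conditions; no change.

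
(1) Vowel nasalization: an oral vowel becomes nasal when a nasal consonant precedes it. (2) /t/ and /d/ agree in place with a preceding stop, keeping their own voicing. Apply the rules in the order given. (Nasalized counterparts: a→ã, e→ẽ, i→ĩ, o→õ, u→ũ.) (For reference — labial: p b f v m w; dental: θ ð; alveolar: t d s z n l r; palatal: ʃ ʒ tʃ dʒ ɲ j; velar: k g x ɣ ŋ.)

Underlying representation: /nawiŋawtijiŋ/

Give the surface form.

Rule 1: /a/ after nasal /n/ → [ã]
Rule 1: /a/ after nasal /ŋ/ → [ã]
After rule 1: nãwiŋãwtijiŋ
Rule 2: no segment meets the rule's conditions; no change.

[nãwiŋãwtijiŋ]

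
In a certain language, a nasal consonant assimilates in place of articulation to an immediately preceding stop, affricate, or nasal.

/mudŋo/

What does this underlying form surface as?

[mudno]

/ŋ/ after /d/ (alveolar) → [n]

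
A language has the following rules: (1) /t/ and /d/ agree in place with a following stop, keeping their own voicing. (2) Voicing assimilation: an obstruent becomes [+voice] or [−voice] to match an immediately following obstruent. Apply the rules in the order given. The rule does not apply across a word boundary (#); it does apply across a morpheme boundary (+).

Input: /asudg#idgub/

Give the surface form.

Rule 1: /d/ before /g/ (velar) → [g]
Rule 1: /d/ before /g/ (velar) → [g]
After rule 1: asugg#iggub
Rule 2: no segment meets the rule's conditions; no change.

[asugg#iggub]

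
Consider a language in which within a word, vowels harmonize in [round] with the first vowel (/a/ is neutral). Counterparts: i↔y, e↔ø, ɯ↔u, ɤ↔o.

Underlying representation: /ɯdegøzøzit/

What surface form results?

[ɯdegezezit]

/ø/ harmonizes with /ɯ/ ([-round]) → [e]
/ø/ harmonizes with /ɯ/ ([-round]) → [e]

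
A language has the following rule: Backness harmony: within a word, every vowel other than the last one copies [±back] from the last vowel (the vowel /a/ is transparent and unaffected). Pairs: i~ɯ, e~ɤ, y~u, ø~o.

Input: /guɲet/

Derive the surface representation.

/u/ harmonizes with /e/ ([-back]) → [y]

[gyɲet]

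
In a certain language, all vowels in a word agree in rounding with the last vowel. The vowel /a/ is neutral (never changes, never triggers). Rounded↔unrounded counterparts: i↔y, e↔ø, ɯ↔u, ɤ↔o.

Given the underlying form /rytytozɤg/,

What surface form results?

/y/ harmonizes with /ɤ/ ([-round]) → [i]
/y/ harmonizes with /ɤ/ ([-round]) → [i]
/o/ harmonizes with /ɤ/ ([-round]) → [ɤ]

[rititɤzɤg]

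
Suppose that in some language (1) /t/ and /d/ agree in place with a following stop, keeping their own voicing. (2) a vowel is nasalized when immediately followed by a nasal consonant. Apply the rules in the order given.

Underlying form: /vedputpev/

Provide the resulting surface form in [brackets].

[vebpuppev]

Rule 1: /d/ before /p/ (labial) → [b]
Rule 1: /t/ before /p/ (labial) → [p]
After rule 1: vebpuppev
Rule 2: no segment meets the rule's conditions; no change.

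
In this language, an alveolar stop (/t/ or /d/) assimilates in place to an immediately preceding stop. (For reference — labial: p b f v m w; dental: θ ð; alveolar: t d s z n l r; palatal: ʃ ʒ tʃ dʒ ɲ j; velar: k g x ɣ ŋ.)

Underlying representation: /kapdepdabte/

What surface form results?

[kapbepbabpe]

/d/ after /p/ (labial) → [b]
/d/ after /p/ (labial) → [b]
/t/ after /b/ (labial) → [p]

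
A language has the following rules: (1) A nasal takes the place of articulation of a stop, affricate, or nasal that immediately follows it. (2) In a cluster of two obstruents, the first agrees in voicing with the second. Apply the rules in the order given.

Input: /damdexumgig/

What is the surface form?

Rule 1: /m/ before /d/ (alveolar) → [n]
Rule 1: /m/ before /g/ (velar) → [ŋ]
After rule 1: dandexuŋgig
Rule 2: no segment meets the rule's conditions; no change.

[dandexuŋgig]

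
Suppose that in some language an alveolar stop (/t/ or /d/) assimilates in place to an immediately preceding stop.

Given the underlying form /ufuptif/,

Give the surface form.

[ufuppif]

/t/ after /p/ (labial) → [p]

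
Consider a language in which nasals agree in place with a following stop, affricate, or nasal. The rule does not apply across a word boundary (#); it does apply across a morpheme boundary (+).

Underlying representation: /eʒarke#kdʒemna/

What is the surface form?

[eʒarke#kdʒenna]

/m/ before /n/ (alveolar) → [n]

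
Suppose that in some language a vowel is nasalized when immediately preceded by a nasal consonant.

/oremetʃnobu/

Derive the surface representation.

/e/ after nasal /m/ → [ẽ]
/o/ after nasal /n/ → [õ]

[oremẽtʃnõbu]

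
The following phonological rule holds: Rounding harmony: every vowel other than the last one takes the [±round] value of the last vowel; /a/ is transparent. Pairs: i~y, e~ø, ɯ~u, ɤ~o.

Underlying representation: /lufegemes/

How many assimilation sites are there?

1

/u/ harmonizes with /e/ ([-round]) → [ɯ]
1 segment changes.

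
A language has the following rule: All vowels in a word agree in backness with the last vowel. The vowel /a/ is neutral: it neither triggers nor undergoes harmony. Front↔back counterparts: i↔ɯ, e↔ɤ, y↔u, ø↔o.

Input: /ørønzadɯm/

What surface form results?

/ø/ harmonizes with /ɯ/ ([+back]) → [o]
/ø/ harmonizes with /ɯ/ ([+back]) → [o]

[oronzadɯm]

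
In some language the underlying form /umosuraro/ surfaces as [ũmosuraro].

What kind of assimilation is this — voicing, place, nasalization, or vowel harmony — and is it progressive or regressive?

/u/→[ũ].
Each target copies a feature from the following segment, so the direction is regressive.

nasalization, regressive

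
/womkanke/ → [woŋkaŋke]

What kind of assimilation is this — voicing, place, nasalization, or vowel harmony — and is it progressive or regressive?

/m/→[ŋ] /n/→[ŋ].
Each target copies a feature from the following segment, so the direction is regressive.

place assimilation, regressive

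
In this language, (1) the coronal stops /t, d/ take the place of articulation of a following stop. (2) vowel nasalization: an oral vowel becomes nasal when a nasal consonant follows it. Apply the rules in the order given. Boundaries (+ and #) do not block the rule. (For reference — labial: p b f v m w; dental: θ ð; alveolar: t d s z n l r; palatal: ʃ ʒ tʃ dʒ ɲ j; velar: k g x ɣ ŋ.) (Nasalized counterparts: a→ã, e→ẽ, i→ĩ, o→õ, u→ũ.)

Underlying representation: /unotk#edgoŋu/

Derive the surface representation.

Rule 1: /t/ before /k/ (velar) → [k]
Rule 1: /d/ before /g/ (velar) → [g]
After rule 1: unokk#eggoŋu
Rule 2: /u/ before nasal /n/ → [ũ]
Rule 2: /o/ before nasal /ŋ/ → [õ]

[ũnokk#eggõŋu]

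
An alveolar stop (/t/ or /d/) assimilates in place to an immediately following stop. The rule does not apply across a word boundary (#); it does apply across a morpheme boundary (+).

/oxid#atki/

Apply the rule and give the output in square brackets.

[oxid#akki]

/t/ before /k/ (velar) → [k]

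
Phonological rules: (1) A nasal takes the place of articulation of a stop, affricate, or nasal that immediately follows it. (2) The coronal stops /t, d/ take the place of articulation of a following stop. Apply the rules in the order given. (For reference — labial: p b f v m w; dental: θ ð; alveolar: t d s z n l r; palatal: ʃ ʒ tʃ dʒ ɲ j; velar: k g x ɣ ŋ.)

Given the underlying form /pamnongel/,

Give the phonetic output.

[pannoŋgel]

Rule 1: /m/ before /n/ (alveolar) → [n]
Rule 1: /n/ before /g/ (velar) → [ŋ]
After rule 1: pannoŋgel
Rule 2: no segment meets the rule's conditions; no change.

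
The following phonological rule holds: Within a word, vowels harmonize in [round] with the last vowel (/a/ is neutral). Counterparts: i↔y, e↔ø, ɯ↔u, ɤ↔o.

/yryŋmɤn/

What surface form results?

[iriŋmɤn]

/y/ harmonizes with /ɤ/ ([-round]) → [i]
/y/ harmonizes with /ɤ/ ([-round]) → [i]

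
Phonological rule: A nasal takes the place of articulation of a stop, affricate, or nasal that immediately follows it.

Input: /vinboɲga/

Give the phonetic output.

/n/ before /b/ (labial) → [m]
/ɲ/ before /g/ (velar) → [ŋ]

[vimboŋga]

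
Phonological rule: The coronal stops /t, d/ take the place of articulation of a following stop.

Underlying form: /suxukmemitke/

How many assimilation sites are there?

1

/t/ before /k/ (velar) → [k]
1 segment changes.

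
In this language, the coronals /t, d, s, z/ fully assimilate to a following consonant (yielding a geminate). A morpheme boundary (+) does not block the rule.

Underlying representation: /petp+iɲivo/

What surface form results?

[pepp+iɲivo]

/t/ before /p/ → [p] (total assimilation)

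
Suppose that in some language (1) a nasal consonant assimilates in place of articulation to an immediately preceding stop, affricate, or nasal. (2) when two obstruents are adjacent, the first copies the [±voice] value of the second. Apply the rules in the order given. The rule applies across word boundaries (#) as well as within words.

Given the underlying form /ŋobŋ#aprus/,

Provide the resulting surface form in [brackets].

Rule 1: /ŋ/ after /b/ (labial) → [m]
After rule 1: ŋobm#aprus
Rule 2: no segment meets the rule's conditions; no change.

[ŋobm#aprus]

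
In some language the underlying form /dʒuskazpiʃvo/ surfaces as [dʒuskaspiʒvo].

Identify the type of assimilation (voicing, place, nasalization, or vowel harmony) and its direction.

voicing assimilation, regressive

/z/→[s] /ʃ/→[ʒ].
Each target copies a feature from the following segment, so the direction is regressive.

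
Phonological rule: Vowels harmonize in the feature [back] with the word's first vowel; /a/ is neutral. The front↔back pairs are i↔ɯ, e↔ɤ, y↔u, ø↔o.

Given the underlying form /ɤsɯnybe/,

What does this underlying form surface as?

/y/ harmonizes with /ɤ/ ([+back]) → [u]
/e/ harmonizes with /ɤ/ ([+back]) → [ɤ]

[ɤsɯnubɤ]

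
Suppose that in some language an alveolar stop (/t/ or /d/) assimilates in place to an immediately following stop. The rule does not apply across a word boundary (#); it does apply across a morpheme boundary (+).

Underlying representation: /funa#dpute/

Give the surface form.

[funa#bpute]

/d/ before /p/ (labial) → [b]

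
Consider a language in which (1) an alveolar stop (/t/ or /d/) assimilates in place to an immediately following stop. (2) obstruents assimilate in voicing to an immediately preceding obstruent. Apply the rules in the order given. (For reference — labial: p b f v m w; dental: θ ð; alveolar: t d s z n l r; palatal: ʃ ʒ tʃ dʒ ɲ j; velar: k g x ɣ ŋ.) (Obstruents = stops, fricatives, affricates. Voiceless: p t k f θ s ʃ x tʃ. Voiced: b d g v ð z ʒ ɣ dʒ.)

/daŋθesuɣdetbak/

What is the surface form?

[daŋθesuɣdeppak]

Rule 1: /t/ before /b/ (labial) → [p]
After rule 1: daŋθesuɣdepbak
Rule 2: /b/ after /p/ (voiceless) → [p]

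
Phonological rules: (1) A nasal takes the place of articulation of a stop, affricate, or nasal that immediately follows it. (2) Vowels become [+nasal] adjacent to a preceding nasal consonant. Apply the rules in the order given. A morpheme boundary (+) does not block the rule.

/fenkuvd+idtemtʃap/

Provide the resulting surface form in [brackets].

[feŋkuvd+idteɲtʃap]

Rule 1: /n/ before /k/ (velar) → [ŋ]
Rule 1: /m/ before /tʃ/ (palatal) → [ɲ]
After rule 1: feŋkuvd+idteɲtʃap
Rule 2: no segment meets the rule's conditions; no change.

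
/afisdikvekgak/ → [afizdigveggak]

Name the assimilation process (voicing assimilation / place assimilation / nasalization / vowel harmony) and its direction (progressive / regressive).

voicing assimilation, regressive

/s/→[z] /k/→[g] /k/→[g].
Each target copies a feature from the following segment, so the direction is regressive.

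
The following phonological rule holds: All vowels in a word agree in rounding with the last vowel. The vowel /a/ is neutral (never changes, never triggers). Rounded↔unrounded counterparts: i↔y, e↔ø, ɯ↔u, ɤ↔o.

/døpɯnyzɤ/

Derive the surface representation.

/ø/ harmonizes with /ɤ/ ([-round]) → [e]
/y/ harmonizes with /ɤ/ ([-round]) → [i]

[depɯnizɤ]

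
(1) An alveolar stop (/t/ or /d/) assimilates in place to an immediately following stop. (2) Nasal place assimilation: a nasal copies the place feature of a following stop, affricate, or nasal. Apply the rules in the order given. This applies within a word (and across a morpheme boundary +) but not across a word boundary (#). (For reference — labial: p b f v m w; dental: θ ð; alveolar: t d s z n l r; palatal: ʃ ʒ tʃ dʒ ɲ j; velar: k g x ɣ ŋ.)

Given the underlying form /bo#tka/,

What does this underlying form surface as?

[bo#kka]

Rule 1: /t/ before /k/ (velar) → [k]
After rule 1: bo#kka
Rule 2: no segment meets the rule's conditions; no change.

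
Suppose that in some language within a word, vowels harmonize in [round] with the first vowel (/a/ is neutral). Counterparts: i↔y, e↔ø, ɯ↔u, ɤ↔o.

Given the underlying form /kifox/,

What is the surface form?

[kifɤx]

/o/ harmonizes with /i/ ([-round]) → [ɤ]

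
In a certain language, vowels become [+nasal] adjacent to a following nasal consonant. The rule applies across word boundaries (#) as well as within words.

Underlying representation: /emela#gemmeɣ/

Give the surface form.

/e/ before nasal /m/ → [ẽ]
/e/ before nasal /m/ → [ẽ]

[ẽmela#gẽmmeɣ]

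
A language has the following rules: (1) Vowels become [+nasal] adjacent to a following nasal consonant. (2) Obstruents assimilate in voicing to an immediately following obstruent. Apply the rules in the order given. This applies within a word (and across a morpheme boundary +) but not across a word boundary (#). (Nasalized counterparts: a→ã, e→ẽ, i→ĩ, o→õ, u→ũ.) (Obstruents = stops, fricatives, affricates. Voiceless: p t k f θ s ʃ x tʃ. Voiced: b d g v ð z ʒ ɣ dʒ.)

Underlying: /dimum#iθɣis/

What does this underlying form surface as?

Rule 1: /i/ before nasal /m/ → [ĩ]
Rule 1: /u/ before nasal /m/ → [ũ]
After rule 1: dĩmũm#iθɣis
Rule 2: /θ/ before /ɣ/ (voiced) → [ð]

[dĩmũm#iðɣis]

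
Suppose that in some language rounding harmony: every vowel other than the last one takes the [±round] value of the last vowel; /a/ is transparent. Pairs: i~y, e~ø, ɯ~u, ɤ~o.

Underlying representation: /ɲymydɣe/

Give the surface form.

/y/ harmonizes with /e/ ([-round]) → [i]
/y/ harmonizes with /e/ ([-round]) → [i]

[ɲimidɣe]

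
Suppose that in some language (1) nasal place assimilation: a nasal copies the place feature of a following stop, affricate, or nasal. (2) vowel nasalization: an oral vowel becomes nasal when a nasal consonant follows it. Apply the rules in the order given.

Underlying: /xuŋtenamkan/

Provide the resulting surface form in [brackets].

[xũntẽnãŋkãn]

Rule 1: /ŋ/ before /t/ (alveolar) → [n]
Rule 1: /m/ before /k/ (velar) → [ŋ]
After rule 1: xuntenaŋkan
Rule 2: /u/ before nasal /n/ → [ũ]
Rule 2: /e/ before nasal /n/ → [ẽ]
Rule 2: /a/ before nasal /ŋ/ → [ã]
Rule 2: /a/ before nasal /n/ → [ã]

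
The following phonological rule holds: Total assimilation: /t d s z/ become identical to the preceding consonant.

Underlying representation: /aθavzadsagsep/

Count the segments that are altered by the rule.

3

/z/ after /v/ → [v] (total assimilation)
/s/ after /d/ → [d] (total assimilation)
/s/ after /g/ → [g] (total assimilation)
3 segments change.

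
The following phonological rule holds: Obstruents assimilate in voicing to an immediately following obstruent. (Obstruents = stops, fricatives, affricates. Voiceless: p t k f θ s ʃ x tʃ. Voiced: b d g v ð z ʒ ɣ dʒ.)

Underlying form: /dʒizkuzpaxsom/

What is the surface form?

/z/ before /k/ (voiceless) → [s]
/z/ before /p/ (voiceless) → [s]

[dʒiskuspaxsom]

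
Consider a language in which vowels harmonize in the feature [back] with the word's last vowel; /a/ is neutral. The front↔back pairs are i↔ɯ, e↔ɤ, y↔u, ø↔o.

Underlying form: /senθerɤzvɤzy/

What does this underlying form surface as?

[senθerezvezy]

/ɤ/ harmonizes with /y/ ([-back]) → [e]
/ɤ/ harmonizes with /y/ ([-back]) → [e]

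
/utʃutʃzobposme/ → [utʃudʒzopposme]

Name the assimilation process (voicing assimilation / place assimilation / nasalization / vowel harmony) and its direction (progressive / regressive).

/tʃ/→[dʒ] /b/→[p].
Each target copies a feature from the following segment, so the direction is regressive.

voicing assimilation, regressive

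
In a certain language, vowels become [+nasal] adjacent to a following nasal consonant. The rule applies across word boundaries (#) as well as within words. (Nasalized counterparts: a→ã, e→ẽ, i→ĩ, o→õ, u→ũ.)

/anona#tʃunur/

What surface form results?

[ãnõna#tʃũnur]

/a/ before nasal /n/ → [ã]
/o/ before nasal /n/ → [õ]
/u/ before nasal /n/ → [ũ]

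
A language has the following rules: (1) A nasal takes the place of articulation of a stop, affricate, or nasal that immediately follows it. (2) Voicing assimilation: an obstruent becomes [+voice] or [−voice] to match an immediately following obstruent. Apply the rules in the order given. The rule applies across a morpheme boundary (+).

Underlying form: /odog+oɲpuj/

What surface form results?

[odog+ompuj]

Rule 1: /ɲ/ before /p/ (labial) → [m]
After rule 1: odog+ompuj
Rule 2: no segment meets the rule's conditions; no change.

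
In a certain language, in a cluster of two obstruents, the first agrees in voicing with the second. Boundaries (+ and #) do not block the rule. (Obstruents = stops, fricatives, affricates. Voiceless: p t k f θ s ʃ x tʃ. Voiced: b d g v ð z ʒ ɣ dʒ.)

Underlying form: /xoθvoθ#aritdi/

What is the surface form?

/θ/ before /v/ (voiced) → [ð]
/t/ before /d/ (voiced) → [d]

[xoðvoθ#ariddi]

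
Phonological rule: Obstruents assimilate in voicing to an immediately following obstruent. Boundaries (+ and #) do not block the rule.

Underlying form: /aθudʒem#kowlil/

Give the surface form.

[aθudʒem#kowlil]

no segment meets the rule's conditions; no change.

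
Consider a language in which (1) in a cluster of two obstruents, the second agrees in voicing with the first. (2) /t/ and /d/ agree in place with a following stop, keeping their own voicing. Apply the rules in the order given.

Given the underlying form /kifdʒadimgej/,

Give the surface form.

Rule 1: /dʒ/ after /f/ (voiceless) → [tʃ]
After rule 1: kiftʃadimgej
Rule 2: no segment meets the rule's conditions; no change.

[kiftʃadimgej]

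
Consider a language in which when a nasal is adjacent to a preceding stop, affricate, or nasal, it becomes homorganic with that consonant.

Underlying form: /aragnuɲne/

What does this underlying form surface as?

[aragŋuɲɲe]

/n/ after /g/ (velar) → [ŋ]
/n/ after /ɲ/ (palatal) → [ɲ]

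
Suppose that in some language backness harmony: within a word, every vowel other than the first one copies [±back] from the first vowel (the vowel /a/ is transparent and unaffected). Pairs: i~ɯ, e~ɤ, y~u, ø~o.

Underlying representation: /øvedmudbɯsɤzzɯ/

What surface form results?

[øvedmydbisezzi]

/u/ harmonizes with /ø/ ([-back]) → [y]
/ɯ/ harmonizes with /ø/ ([-back]) → [i]
/ɤ/ harmonizes with /ø/ ([-back]) → [e]
/ɯ/ harmonizes with /ø/ ([-back]) → [i]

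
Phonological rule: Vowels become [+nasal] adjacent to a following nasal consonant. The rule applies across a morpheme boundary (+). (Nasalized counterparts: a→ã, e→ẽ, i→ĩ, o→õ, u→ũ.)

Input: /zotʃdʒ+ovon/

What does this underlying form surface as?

/o/ before nasal /n/ → [õ]

[zotʃdʒ+ovõn]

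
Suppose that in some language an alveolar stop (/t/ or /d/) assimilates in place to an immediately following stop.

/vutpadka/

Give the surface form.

[vuppagka]

/t/ before /p/ (labial) → [p]
/d/ before /k/ (velar) → [g]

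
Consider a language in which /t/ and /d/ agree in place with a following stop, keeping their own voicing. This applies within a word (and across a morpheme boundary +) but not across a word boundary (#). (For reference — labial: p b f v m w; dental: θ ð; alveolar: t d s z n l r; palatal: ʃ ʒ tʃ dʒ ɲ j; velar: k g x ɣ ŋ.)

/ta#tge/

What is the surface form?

[ta#kge]

/t/ before /g/ (velar) → [k]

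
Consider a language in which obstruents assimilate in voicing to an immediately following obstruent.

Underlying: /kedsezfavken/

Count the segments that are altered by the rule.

/d/ before /s/ (voiceless) → [t]
/z/ before /f/ (voiceless) → [s]
/v/ before /k/ (voiceless) → [f]
3 segments change.

3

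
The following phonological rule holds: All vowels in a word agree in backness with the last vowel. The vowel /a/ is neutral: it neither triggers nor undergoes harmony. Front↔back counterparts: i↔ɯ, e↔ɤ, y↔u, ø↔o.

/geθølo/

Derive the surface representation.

[gɤθolo]

/e/ harmonizes with /o/ ([+back]) → [ɤ]
/ø/ harmonizes with /o/ ([+back]) → [o]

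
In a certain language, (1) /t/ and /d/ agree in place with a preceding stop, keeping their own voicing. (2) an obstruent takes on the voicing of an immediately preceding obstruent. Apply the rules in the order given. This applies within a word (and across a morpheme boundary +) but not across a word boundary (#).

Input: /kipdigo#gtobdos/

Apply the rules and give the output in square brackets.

[kippigo#ggobbos]

Rule 1: /d/ after /p/ (labial) → [b]
Rule 1: /t/ after /g/ (velar) → [k]
Rule 1: /d/ after /b/ (labial) → [b]
After rule 1: kipbigo#gkobbos
Rule 2: /b/ after /p/ (voiceless) → [p]
Rule 2: /k/ after /g/ (voiced) → [g]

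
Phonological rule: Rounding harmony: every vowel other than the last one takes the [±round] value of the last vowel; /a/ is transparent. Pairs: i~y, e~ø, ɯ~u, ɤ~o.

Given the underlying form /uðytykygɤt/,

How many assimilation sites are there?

4

/u/ harmonizes with /ɤ/ ([-round]) → [ɯ]
/y/ harmonizes with /ɤ/ ([-round]) → [i]
/y/ harmonizes with /ɤ/ ([-round]) → [i]
/y/ harmonizes with /ɤ/ ([-round]) → [i]
4 segments change.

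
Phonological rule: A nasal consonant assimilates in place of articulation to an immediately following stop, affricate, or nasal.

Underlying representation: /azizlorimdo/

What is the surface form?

/m/ before /d/ (alveolar) → [n]

[azizlorindo]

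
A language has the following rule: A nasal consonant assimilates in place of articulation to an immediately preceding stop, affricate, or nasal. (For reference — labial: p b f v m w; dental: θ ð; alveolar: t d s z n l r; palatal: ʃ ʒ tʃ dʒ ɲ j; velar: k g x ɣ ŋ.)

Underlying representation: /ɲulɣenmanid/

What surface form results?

/m/ after /n/ (alveolar) → [n]

[ɲulɣennanid]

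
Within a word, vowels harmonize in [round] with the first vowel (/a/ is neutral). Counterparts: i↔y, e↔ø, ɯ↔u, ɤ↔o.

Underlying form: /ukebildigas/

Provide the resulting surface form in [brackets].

/e/ harmonizes with /u/ ([+round]) → [ø]
/i/ harmonizes with /u/ ([+round]) → [y]
/i/ harmonizes with /u/ ([+round]) → [y]

[ukøbyldygas]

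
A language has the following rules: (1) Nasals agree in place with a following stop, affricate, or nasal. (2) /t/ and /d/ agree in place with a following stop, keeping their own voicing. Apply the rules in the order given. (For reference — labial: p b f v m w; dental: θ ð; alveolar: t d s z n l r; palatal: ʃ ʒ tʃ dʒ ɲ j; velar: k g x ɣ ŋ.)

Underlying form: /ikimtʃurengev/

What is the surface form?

Rule 1: /m/ before /tʃ/ (palatal) → [ɲ]
Rule 1: /n/ before /g/ (velar) → [ŋ]
After rule 1: ikiɲtʃureŋgev
Rule 2: no segment meets the rule's conditions; no change.

[ikiɲtʃureŋgev]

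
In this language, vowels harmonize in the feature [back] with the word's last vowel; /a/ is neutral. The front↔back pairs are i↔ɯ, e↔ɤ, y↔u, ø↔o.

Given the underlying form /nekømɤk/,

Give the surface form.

[nɤkomɤk]

/e/ harmonizes with /ɤ/ ([+back]) → [ɤ]
/ø/ harmonizes with /ɤ/ ([+back]) → [o]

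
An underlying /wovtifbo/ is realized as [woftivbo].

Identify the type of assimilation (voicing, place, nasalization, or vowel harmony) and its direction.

voicing assimilation, regressive

/v/→[f] /f/→[v].
Each target copies a feature from the following segment, so the direction is regressive.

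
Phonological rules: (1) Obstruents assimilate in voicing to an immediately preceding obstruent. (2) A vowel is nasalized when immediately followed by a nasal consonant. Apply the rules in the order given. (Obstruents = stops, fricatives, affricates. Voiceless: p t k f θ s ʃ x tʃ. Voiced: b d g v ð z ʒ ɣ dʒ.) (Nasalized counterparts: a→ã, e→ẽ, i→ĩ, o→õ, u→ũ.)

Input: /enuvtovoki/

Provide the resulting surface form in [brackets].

Rule 1: /t/ after /v/ (voiced) → [d]
After rule 1: enuvdovoki
Rule 2: /e/ before nasal /n/ → [ẽ]

[ẽnuvdovoki]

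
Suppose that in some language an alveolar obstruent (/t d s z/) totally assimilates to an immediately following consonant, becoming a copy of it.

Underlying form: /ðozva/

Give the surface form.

/z/ before /v/ → [v] (total assimilation)

[ðovva]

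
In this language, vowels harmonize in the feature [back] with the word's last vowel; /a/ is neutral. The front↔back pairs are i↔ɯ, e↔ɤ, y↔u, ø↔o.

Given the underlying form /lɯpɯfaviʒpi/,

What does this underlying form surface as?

/ɯ/ harmonizes with /i/ ([-back]) → [i]
/ɯ/ harmonizes with /i/ ([-back]) → [i]

[lipifaviʒpi]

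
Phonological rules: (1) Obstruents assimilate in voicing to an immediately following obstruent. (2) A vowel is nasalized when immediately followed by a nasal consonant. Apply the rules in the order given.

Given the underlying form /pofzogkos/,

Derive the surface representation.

[povzokkos]

Rule 1: /f/ before /z/ (voiced) → [v]
Rule 1: /g/ before /k/ (voiceless) → [k]
After rule 1: povzokkos
Rule 2: no segment meets the rule's conditions; no change.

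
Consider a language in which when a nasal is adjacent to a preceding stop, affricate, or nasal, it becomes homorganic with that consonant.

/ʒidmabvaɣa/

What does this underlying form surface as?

[ʒidnabvaɣa]

/m/ after /d/ (alveolar) → [n]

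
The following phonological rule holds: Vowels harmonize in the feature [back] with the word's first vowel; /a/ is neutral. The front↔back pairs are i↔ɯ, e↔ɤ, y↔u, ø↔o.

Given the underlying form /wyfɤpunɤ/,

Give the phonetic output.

/ɤ/ harmonizes with /y/ ([-back]) → [e]
/u/ harmonizes with /y/ ([-back]) → [y]
/ɤ/ harmonizes with /y/ ([-back]) → [e]

[wyfepyne]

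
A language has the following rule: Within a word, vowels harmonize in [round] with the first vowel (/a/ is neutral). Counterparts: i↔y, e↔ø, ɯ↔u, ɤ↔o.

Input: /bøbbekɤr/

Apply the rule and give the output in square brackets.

[bøbbøkor]

/e/ harmonizes with /ø/ ([+round]) → [ø]
/ɤ/ harmonizes with /ø/ ([+round]) → [o]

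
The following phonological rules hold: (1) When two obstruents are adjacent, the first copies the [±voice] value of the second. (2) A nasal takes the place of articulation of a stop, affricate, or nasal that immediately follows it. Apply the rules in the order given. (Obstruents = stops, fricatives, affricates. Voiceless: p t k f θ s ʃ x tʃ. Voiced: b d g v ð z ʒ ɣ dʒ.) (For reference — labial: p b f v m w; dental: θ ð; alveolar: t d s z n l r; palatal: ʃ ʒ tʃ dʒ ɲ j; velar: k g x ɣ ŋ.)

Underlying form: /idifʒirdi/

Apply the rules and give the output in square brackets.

Rule 1: /f/ before /ʒ/ (voiced) → [v]
After rule 1: idivʒirdi
Rule 2: no segment meets the rule's conditions; no change.

[idivʒirdi]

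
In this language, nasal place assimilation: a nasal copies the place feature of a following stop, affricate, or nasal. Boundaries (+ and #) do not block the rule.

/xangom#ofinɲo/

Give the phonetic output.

[xaŋgom#ofiɲɲo]

/n/ before /g/ (velar) → [ŋ]
/n/ before /ɲ/ (palatal) → [ɲ]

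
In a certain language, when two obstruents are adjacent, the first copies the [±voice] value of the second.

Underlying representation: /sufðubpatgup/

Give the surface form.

/f/ before /ð/ (voiced) → [v]
/b/ before /p/ (voiceless) → [p]
/t/ before /g/ (voiced) → [d]

[suvðuppadgup]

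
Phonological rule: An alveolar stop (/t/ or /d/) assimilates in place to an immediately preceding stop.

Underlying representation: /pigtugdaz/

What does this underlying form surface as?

/t/ after /g/ (velar) → [k]
/d/ after /g/ (velar) → [g]

[pigkuggaz]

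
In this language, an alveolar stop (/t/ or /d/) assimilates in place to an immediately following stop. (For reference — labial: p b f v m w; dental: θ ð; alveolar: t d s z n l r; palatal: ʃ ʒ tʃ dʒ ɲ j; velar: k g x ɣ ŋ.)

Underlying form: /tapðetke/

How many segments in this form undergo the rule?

1

/t/ before /k/ (velar) → [k]
1 segment changes.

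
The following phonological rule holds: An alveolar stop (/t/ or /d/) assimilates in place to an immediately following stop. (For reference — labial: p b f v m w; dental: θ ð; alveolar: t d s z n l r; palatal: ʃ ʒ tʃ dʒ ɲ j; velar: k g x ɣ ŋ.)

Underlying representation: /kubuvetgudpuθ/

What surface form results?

[kubuvekgubpuθ]

/t/ before /g/ (velar) → [k]
/d/ before /p/ (labial) → [b]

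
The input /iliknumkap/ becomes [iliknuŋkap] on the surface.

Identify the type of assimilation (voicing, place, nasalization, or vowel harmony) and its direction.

place assimilation, regressive

/m/→[ŋ].
Each target copies a feature from the following segment, so the direction is regressive.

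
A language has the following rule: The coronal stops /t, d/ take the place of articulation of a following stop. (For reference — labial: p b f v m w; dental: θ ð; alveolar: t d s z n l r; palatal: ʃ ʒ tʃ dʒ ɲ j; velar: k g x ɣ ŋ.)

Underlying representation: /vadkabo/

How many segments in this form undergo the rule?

1

/d/ before /k/ (velar) → [g]
1 segment changes.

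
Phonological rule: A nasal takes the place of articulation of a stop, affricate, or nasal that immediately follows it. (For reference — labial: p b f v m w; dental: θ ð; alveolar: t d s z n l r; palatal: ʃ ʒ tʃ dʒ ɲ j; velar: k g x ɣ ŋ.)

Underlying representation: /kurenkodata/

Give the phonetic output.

/n/ before /k/ (velar) → [ŋ]

[kureŋkodata]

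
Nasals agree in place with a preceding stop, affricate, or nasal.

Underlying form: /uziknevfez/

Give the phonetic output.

/n/ after /k/ (velar) → [ŋ]

[uzikŋevfez]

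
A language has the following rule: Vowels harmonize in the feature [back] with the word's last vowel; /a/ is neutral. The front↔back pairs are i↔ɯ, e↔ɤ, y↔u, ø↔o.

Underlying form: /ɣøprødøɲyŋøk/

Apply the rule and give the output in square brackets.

no segment meets the rule's conditions; no change.

[ɣøprødøɲyŋøk]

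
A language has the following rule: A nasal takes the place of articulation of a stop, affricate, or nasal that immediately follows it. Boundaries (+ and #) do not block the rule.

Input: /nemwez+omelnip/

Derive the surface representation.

no segment meets the rule's conditions; no change.

[nemwez+omelnip]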